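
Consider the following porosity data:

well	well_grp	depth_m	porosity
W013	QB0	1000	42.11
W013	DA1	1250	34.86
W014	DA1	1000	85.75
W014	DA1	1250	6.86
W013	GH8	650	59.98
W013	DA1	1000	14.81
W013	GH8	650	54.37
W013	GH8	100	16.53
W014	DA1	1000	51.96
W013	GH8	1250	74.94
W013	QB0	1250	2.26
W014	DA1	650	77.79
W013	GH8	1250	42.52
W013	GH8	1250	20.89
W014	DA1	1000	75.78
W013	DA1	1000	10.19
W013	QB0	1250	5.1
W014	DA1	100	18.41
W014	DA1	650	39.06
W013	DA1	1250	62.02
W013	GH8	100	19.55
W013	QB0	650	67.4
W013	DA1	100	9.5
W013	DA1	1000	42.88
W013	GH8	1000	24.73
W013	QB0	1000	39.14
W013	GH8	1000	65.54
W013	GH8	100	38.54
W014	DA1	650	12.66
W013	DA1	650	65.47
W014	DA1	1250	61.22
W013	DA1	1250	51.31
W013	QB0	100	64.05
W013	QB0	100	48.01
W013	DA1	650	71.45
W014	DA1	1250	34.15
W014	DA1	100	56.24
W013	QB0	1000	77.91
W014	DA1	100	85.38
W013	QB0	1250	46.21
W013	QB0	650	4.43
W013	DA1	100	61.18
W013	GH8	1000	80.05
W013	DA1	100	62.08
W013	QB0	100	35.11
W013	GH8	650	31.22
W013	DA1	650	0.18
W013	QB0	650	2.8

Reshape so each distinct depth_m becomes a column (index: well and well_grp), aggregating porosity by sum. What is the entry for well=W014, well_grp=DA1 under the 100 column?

Rows with well=W014, well_grp=DA1 and depth_m=100: porosity values are 18.41, 56.24, 85.38.
18.41 + 56.24 + 85.38 = 160.03.

160.03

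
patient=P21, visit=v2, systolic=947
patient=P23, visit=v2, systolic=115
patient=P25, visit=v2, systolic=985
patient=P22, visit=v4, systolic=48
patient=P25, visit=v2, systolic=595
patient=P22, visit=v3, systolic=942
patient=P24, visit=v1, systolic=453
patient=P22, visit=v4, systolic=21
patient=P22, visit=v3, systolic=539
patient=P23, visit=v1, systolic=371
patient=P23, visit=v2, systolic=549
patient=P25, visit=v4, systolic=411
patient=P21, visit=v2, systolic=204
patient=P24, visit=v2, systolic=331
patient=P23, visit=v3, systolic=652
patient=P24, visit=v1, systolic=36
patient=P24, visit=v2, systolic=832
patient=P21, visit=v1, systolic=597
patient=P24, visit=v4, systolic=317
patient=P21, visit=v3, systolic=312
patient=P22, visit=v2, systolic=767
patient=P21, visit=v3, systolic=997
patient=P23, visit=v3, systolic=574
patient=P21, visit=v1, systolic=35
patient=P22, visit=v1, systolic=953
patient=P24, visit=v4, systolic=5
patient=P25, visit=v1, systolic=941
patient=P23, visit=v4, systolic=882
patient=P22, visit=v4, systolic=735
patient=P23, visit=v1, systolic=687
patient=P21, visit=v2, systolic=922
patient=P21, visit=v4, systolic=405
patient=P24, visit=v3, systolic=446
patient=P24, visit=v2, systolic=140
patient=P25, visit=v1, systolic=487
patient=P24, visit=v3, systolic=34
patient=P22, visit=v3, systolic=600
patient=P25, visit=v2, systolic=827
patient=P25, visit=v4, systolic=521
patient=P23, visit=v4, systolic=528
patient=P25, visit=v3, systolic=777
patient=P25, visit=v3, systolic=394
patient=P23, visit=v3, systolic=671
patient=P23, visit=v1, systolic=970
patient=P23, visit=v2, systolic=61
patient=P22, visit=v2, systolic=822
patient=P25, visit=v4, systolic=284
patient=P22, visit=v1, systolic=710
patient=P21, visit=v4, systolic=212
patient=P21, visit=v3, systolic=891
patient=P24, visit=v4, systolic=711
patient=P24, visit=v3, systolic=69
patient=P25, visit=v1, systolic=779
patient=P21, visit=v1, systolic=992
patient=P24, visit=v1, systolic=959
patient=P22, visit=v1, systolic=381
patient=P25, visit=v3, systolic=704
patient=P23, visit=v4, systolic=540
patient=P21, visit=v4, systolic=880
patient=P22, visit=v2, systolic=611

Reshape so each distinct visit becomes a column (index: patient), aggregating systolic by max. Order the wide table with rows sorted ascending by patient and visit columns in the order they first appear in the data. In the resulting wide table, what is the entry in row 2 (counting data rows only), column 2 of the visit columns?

With rows sorted ascending by patient, row 2 is patient=P22. visit columns in first-appearance order: v2, v4, v3, v1; column 2 is v4.
Long rows with patient=P22, visit=v4: max(48, 21, 735) = 735.

735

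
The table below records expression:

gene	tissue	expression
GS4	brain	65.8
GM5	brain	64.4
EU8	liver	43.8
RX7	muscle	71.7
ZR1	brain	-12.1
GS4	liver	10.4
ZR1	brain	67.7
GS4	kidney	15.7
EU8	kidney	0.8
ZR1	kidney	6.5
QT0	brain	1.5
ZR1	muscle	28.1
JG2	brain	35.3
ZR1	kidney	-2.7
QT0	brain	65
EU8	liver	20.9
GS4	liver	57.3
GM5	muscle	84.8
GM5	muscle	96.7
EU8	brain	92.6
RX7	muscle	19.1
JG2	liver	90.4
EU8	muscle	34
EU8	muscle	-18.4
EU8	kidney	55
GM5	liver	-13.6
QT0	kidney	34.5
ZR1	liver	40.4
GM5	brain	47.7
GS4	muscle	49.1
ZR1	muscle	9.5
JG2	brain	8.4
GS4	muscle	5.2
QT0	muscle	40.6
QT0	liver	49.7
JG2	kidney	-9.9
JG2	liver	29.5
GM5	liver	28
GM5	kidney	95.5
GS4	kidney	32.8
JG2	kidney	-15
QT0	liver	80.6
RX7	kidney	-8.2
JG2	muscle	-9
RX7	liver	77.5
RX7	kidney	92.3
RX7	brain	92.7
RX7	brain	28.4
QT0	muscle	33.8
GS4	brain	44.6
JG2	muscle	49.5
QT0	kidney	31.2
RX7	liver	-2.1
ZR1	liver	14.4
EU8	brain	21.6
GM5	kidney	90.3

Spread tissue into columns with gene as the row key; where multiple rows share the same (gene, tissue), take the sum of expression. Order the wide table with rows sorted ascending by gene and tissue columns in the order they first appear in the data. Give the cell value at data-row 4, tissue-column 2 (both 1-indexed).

119.9

With rows sorted ascending by gene, row 4 is gene=JG2. tissue columns in first-appearance order: brain, liver, muscle, kidney; column 2 is liver.
Long rows with gene=JG2, tissue=liver: 90.4 + 29.5 = 119.9.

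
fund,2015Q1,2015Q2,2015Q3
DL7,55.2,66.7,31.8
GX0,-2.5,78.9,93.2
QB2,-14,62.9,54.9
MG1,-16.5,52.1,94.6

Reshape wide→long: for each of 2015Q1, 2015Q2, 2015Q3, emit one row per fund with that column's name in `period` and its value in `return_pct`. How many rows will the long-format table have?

12

4 fund values × 3 melted columns = 12 rows.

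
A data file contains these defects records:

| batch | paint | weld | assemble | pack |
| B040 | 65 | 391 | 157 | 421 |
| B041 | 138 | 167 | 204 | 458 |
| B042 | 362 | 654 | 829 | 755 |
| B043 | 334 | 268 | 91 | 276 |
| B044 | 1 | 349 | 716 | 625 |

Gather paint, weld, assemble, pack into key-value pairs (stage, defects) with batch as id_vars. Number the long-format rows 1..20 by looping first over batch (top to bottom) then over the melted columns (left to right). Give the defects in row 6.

20 rows total (5 × 4). Row 6: index ⌊(6-1)/4⌋ = 1 into batch → B041; (6-1) mod 4 = 1 into the melted columns → weld.
So row 6 is (B041, weld, 167); defects = 167.

167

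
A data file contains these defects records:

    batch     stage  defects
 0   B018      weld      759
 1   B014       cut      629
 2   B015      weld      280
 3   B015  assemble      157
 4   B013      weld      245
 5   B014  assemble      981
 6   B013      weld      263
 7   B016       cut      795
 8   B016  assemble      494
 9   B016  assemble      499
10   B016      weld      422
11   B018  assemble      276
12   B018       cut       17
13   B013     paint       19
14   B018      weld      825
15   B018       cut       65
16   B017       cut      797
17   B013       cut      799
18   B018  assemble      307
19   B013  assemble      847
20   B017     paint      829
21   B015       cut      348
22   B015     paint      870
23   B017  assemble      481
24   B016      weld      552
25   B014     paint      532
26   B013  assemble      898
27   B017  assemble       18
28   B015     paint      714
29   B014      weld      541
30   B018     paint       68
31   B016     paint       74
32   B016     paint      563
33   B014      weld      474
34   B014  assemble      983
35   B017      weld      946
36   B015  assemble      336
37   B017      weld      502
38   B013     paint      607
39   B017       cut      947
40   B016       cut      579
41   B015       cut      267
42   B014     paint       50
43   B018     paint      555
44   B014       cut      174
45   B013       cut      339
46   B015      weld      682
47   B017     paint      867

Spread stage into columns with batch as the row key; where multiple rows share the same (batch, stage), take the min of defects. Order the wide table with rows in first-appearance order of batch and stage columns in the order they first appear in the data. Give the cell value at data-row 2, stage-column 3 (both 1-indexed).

981

With rows in first-appearance order of batch, row 2 is batch=B014. stage columns in first-appearance order: weld, cut, assemble, paint; column 3 is assemble.
Long rows with batch=B014, stage=assemble: min(981, 983) = 981.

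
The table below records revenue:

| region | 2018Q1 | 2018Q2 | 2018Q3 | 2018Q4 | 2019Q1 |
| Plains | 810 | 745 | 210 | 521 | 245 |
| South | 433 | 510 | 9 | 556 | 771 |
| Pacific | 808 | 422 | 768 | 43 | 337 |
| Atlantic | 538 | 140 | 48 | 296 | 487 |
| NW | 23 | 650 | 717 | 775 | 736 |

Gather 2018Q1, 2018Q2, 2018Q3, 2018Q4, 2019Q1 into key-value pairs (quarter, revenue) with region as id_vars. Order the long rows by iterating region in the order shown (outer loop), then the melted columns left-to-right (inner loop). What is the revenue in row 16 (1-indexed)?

25 rows total (5 × 5). Row 16: index ⌊(16-1)/5⌋ = 3 into region → Atlantic; (16-1) mod 5 = 0 into the melted columns → 2018Q1.
So row 16 is (Atlantic, 2018Q1, 538); revenue = 538.

538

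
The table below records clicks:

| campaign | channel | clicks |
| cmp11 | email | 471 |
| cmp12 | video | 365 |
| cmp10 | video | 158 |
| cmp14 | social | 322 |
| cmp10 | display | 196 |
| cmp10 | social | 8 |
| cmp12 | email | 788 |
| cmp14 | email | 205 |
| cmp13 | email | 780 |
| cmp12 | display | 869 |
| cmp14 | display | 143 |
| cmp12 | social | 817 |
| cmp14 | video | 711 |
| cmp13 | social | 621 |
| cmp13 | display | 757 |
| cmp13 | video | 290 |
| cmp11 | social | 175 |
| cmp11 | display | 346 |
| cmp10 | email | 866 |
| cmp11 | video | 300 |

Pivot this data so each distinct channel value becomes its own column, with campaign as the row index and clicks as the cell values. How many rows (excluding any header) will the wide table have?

5

5 distinct campaign values → 5 rows.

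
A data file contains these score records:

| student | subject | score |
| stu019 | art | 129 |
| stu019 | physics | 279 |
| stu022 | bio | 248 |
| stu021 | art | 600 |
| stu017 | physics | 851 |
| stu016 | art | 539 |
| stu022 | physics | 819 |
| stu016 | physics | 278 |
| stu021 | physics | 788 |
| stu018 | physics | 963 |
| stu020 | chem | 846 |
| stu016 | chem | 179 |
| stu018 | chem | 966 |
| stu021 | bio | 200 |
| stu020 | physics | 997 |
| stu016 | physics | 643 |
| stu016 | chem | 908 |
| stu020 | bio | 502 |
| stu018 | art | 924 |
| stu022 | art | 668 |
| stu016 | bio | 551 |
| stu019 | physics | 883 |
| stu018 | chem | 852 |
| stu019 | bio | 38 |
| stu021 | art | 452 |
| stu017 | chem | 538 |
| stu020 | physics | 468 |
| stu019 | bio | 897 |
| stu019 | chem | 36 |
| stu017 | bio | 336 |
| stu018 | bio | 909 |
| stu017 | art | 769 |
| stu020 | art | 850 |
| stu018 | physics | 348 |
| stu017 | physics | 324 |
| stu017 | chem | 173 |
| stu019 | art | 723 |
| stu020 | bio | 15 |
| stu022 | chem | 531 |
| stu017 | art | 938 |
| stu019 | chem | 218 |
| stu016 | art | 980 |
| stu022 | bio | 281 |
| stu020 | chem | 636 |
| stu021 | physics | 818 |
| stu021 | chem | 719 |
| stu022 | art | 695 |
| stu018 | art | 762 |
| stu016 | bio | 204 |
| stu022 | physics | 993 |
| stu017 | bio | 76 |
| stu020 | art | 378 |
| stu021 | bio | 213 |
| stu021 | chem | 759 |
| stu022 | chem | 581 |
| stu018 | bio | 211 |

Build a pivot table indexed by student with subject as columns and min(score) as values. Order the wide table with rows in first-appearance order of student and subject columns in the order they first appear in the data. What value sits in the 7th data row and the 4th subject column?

With rows in first-appearance order of student, row 7 is student=stu020. subject columns in first-appearance order: art, physics, bio, chem; column 4 is chem.
Long rows with student=stu020, subject=chem: min(846, 636) = 636.

636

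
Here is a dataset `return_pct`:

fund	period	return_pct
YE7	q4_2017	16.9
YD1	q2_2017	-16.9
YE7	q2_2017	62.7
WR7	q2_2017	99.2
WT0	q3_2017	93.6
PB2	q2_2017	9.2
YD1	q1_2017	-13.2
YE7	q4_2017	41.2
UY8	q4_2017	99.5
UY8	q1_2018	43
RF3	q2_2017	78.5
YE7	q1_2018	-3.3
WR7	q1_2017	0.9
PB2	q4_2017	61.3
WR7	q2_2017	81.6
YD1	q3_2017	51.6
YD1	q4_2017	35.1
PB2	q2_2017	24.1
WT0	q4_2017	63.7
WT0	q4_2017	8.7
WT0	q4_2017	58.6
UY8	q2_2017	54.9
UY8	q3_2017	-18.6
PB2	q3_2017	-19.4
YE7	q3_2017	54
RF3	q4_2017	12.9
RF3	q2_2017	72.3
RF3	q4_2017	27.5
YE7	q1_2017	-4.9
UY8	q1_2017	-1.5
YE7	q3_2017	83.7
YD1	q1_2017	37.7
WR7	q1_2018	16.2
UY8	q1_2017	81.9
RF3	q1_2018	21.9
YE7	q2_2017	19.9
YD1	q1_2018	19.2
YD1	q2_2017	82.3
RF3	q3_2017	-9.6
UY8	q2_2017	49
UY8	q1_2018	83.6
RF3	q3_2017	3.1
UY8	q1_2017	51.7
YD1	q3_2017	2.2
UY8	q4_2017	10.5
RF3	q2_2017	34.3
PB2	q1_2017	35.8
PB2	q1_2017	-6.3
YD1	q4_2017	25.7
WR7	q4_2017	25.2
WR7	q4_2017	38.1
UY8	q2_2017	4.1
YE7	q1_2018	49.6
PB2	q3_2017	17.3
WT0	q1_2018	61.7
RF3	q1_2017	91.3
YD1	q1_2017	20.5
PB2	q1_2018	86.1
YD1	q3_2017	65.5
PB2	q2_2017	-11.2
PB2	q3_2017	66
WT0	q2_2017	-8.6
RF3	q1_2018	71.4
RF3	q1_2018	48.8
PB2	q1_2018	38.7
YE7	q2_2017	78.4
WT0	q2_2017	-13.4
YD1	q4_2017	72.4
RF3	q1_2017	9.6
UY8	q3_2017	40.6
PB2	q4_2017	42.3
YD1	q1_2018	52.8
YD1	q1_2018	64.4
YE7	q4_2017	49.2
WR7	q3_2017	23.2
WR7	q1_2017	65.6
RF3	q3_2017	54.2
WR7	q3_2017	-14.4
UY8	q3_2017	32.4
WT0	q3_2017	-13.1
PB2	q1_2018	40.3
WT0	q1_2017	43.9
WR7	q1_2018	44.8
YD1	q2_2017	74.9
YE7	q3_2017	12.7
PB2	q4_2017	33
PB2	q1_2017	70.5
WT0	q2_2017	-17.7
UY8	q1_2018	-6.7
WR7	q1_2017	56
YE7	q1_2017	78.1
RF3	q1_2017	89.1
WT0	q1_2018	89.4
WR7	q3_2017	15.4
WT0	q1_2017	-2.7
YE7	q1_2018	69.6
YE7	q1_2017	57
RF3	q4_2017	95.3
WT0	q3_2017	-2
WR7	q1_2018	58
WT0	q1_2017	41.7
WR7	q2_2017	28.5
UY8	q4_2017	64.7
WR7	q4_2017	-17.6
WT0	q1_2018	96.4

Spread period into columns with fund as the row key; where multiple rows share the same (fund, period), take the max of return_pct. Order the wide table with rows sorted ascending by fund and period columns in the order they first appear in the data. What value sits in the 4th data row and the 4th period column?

With rows sorted ascending by fund, row 4 is fund=WR7. period columns in first-appearance order: q4_2017, q2_2017, q3_2017, q1_2017, q1_2018; column 4 is q1_2017.
Long rows with fund=WR7, period=q1_2017: max(0.9, 65.6, 56) = 65.6.

65.6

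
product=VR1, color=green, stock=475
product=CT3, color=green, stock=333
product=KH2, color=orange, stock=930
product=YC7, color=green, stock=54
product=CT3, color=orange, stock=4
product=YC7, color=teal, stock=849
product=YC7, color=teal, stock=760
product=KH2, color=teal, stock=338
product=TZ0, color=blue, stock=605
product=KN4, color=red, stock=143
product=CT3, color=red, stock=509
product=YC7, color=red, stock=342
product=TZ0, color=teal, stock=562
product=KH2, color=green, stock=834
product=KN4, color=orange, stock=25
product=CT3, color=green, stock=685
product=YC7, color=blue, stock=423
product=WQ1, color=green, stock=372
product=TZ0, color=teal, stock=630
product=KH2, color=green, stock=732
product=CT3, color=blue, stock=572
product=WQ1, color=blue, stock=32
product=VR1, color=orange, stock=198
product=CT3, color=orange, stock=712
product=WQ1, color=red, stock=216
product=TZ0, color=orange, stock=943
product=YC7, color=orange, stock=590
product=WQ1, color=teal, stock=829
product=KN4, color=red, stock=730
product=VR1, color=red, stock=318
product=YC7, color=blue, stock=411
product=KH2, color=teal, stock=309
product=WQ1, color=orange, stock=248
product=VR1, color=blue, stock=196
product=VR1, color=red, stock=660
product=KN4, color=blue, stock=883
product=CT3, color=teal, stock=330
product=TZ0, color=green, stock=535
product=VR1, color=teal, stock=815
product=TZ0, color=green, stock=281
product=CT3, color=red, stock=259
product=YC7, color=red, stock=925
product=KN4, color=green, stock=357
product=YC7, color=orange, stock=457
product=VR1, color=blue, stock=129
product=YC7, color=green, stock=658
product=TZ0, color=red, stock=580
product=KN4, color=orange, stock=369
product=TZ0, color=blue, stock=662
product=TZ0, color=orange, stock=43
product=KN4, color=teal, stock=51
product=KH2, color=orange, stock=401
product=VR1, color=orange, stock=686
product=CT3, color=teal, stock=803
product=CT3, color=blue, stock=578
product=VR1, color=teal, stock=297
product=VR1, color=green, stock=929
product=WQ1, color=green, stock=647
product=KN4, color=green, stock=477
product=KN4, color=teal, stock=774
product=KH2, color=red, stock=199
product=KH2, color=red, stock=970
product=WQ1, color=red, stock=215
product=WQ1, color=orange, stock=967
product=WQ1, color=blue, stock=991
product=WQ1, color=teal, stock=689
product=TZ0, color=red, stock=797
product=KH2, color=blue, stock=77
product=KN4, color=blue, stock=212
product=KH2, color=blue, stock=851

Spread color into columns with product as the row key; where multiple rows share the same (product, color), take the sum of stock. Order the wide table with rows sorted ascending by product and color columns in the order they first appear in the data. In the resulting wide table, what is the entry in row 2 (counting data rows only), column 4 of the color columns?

928

With rows sorted ascending by product, row 2 is product=KH2. color columns in first-appearance order: green, orange, teal, blue, red; column 4 is blue.
Long rows with product=KH2, color=blue: 77 + 851 = 928.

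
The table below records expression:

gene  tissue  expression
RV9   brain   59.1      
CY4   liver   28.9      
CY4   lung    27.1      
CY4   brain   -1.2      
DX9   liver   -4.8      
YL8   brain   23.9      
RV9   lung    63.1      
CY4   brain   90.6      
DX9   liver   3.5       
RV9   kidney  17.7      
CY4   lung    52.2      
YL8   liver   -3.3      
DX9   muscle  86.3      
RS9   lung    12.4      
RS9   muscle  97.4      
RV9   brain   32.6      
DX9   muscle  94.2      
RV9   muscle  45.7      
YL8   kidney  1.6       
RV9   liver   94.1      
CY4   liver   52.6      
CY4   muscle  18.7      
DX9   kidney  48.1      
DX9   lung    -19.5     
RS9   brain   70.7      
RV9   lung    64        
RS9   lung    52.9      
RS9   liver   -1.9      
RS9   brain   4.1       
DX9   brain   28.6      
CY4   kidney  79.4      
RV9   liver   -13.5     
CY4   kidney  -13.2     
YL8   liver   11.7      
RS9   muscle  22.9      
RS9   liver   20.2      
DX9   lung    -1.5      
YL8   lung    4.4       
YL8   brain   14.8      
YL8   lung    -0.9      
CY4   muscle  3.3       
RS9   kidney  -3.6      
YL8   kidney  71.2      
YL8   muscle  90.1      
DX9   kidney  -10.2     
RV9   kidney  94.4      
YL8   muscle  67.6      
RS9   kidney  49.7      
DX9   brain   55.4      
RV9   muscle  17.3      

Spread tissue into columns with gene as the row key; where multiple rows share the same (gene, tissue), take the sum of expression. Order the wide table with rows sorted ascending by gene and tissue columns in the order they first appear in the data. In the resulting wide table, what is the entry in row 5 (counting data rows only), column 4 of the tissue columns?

72.8

With rows sorted ascending by gene, row 5 is gene=YL8. tissue columns in first-appearance order: brain, liver, lung, kidney, muscle; column 4 is kidney.
Long rows with gene=YL8, tissue=kidney: 1.6 + 71.2 = 72.8.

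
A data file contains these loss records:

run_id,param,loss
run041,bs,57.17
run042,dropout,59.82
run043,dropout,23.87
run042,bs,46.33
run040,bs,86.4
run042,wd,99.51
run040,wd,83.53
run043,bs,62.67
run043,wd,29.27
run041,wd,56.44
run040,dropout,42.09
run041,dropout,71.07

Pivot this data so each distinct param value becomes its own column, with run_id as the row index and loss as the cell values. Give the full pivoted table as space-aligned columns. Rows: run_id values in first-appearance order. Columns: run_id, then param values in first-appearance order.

Columns: run_id plus the 3 distinct param values (bs, dropout, wd).
For example, row run041 column bs takes loss=57.17 from the long row (run041, bs).

run_id  bs     dropout  wd   
run041  57.17  71.07    56.44
run042  46.33  59.82    99.51
run043  62.67  23.87    29.27
run040  86.4   42.09    83.53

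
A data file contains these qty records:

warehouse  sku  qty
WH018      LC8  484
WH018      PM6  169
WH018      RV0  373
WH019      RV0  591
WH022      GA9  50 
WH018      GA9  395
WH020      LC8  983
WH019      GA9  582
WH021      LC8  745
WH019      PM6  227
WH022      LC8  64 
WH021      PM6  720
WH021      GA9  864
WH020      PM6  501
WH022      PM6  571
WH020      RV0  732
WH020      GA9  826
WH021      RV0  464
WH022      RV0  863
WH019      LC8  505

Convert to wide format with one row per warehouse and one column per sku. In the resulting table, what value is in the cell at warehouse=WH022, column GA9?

Wide layout: rows indexed by warehouse, columns are the 4 distinct sku values (LC8, PM6, RV0, GA9).
Cell (warehouse=WH022, sku=GA9) draws from the long row where warehouse=WH022 and sku=GA9, which has qty=50.

50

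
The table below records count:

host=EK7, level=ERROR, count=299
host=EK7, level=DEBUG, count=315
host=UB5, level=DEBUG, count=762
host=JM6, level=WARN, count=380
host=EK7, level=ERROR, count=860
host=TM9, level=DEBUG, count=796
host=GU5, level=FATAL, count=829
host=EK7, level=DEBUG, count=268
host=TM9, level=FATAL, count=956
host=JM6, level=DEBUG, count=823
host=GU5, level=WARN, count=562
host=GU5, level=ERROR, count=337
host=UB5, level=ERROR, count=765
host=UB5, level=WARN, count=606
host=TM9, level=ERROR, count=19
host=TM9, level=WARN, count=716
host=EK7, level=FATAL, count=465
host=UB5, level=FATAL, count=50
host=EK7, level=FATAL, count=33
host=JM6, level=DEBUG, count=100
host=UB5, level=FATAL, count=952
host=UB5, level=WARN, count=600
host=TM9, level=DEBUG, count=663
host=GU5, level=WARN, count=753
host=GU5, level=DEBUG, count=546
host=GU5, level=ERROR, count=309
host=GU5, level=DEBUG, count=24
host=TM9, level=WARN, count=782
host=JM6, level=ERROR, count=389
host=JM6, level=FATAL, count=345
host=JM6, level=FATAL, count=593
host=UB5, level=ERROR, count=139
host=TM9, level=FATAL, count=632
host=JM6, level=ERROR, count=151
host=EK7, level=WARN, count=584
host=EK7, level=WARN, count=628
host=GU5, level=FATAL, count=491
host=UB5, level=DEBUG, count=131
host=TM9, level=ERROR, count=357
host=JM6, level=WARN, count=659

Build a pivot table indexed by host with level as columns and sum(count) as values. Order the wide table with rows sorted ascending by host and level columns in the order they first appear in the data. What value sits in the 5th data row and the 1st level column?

With rows sorted ascending by host, row 5 is host=UB5. level columns in first-appearance order: ERROR, DEBUG, WARN, FATAL; column 1 is ERROR.
Long rows with host=UB5, level=ERROR: 765 + 139 = 904.

904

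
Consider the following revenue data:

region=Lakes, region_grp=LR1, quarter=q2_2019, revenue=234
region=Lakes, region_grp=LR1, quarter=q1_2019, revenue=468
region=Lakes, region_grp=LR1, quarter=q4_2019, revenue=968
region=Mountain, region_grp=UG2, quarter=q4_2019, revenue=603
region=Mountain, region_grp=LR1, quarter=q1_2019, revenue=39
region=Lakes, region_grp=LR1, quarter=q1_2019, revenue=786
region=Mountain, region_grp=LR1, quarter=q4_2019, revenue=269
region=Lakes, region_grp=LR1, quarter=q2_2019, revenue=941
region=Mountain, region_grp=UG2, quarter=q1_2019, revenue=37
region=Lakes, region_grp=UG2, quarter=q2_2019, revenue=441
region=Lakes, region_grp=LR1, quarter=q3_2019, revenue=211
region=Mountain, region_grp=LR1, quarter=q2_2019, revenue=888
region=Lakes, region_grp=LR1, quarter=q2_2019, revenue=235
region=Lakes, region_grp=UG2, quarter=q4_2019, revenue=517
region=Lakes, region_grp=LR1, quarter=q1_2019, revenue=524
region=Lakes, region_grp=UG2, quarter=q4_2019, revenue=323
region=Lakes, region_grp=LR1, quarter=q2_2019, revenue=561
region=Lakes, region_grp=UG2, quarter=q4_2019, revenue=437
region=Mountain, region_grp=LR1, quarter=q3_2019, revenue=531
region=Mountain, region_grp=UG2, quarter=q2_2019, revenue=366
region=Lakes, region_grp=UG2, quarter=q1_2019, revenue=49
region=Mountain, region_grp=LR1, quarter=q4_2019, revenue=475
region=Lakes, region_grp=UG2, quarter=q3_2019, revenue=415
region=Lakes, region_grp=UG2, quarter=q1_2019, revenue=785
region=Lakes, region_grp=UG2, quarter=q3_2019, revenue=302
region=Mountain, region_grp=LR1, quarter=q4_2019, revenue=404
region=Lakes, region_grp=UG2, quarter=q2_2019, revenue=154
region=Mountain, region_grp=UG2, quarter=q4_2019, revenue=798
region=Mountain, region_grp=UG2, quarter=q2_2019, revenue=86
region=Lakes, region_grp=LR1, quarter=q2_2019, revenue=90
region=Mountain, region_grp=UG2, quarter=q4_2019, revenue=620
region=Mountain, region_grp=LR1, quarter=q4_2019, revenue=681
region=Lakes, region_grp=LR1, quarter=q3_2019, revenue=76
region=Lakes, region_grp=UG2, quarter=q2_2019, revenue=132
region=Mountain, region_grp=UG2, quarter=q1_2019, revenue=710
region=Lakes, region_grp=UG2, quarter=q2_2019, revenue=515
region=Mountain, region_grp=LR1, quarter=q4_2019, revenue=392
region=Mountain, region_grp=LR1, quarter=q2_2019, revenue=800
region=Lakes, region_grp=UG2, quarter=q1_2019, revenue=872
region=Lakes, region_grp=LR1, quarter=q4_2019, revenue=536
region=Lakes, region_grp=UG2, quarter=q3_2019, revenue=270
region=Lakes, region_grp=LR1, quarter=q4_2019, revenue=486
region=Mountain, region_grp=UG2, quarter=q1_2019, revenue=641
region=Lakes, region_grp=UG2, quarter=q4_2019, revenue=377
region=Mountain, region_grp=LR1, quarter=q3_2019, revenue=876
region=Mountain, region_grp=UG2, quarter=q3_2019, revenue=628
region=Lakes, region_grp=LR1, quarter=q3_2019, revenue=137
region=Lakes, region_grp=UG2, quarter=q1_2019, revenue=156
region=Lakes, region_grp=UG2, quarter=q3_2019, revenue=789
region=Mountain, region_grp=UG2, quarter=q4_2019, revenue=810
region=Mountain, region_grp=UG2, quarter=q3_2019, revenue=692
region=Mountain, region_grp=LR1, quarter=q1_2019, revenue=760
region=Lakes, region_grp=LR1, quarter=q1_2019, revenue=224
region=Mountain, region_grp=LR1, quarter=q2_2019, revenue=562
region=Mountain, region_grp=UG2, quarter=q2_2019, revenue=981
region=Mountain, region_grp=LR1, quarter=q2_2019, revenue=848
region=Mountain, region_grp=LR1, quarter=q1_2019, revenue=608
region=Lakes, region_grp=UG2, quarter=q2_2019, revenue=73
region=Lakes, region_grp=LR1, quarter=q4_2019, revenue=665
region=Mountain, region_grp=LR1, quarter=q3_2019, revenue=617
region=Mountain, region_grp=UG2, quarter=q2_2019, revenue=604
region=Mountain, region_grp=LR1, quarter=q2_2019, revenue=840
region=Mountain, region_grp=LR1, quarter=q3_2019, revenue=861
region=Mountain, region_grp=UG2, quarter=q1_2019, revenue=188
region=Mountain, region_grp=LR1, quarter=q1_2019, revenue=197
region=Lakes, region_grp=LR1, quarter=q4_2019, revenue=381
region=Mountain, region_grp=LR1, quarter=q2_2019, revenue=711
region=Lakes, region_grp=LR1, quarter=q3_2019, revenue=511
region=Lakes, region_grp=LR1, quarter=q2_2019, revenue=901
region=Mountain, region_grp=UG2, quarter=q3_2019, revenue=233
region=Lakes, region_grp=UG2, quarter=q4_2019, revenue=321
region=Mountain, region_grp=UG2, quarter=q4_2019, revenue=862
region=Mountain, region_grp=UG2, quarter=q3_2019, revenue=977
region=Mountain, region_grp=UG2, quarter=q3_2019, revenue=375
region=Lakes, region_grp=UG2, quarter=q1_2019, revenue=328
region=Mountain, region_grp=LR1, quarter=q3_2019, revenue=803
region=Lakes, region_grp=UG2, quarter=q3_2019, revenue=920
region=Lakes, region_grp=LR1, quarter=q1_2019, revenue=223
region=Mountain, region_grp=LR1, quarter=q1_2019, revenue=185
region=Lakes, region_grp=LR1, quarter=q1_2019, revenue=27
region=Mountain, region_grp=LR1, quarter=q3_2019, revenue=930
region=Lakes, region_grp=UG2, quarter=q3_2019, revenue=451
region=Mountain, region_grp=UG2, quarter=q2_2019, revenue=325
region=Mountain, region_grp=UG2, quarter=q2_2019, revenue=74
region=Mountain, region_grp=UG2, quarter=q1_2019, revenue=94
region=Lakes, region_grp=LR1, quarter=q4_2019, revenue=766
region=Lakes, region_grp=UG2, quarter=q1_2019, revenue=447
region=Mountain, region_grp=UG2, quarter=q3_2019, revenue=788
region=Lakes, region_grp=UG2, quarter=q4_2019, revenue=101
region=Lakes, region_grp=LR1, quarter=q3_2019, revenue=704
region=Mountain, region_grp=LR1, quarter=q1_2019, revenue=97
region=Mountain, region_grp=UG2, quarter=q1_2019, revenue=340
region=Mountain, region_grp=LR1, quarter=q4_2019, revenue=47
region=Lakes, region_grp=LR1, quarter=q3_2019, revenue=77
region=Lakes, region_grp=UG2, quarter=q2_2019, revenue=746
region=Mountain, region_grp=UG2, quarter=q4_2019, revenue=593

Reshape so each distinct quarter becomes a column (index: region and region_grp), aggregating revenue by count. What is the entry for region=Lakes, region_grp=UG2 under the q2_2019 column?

6

Rows with region=Lakes, region_grp=UG2 and quarter=q2_2019: revenue values are 441, 154, 132, 515, 73, 746.
6 rows match — count = 6.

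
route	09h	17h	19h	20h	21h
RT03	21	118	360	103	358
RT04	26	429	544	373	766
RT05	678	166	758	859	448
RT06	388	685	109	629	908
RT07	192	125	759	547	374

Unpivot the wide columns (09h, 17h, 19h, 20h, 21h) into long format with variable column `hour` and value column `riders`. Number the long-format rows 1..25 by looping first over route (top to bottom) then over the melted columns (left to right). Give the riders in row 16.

25 rows total (5 × 5). Row 16: index ⌊(16-1)/5⌋ = 3 into route → RT06; (16-1) mod 5 = 0 into the melted columns → 09h.
So row 16 is (RT06, 09h, 388); riders = 388.

388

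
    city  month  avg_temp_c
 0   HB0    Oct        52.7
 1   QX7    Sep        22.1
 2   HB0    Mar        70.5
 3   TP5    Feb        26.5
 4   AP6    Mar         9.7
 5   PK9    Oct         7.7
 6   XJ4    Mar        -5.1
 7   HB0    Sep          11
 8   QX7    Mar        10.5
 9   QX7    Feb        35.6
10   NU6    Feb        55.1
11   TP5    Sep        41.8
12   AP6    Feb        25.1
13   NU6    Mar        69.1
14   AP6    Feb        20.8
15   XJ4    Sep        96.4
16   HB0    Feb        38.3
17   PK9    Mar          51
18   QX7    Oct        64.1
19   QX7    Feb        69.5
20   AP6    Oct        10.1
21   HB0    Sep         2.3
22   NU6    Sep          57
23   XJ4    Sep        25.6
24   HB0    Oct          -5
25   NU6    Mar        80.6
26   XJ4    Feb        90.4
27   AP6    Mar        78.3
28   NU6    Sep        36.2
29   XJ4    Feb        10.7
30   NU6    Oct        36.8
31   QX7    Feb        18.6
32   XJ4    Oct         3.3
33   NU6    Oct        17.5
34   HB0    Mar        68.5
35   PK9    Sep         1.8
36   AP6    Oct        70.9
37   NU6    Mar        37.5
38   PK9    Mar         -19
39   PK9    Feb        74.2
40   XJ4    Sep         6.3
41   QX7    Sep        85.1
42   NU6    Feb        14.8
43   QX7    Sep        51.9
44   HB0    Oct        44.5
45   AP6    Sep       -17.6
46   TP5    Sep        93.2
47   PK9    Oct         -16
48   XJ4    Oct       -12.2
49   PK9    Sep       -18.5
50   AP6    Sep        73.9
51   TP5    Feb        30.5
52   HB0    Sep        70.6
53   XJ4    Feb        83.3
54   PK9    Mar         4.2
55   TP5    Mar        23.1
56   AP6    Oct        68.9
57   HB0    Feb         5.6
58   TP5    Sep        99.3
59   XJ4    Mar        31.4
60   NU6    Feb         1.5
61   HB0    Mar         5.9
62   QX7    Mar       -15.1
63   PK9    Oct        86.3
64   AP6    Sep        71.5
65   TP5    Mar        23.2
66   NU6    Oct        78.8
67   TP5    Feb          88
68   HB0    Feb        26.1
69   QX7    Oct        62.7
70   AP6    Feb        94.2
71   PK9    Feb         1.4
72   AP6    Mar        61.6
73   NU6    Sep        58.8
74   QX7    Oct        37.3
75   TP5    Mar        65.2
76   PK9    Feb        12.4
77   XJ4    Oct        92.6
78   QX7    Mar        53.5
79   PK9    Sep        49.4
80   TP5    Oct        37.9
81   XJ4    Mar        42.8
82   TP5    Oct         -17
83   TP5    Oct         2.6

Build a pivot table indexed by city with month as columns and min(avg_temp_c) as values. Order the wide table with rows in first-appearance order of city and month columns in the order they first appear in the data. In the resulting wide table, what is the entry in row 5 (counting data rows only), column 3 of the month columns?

-19

With rows in first-appearance order of city, row 5 is city=PK9. month columns in first-appearance order: Oct, Sep, Mar, Feb; column 3 is Mar.
Long rows with city=PK9, month=Mar: min(51, -19, 4.2) = -19.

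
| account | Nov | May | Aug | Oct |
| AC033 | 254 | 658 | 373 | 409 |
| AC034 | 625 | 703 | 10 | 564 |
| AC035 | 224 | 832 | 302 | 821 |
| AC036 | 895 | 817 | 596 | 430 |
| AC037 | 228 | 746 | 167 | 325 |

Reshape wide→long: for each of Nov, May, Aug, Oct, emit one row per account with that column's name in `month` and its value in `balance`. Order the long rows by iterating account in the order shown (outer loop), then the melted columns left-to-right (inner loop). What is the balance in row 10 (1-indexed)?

20 rows total (5 × 4). Row 10: index ⌊(10-1)/4⌋ = 2 into account → AC035; (10-1) mod 4 = 1 into the melted columns → May.
So row 10 is (AC035, May, 832); balance = 832.

832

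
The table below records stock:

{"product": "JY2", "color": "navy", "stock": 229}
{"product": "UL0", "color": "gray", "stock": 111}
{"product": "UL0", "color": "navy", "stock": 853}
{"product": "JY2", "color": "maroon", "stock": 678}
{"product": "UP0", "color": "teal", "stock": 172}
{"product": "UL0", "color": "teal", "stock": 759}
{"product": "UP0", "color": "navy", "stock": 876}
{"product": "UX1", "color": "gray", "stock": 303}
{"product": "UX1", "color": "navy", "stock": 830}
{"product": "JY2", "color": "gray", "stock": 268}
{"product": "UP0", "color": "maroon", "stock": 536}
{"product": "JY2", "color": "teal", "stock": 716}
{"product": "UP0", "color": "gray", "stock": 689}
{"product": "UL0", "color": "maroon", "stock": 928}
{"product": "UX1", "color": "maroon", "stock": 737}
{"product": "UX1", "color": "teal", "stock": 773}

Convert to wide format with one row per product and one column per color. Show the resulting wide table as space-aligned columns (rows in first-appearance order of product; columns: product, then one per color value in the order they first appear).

Columns: product plus the 4 distinct color values (navy, gray, maroon, teal).
For example, row JY2 column navy takes stock=229 from the long row (JY2, navy).

product  navy  gray  maroon  teal
JY2      229   268   678     716 
UL0      853   111   928     759 
UP0      876   689   536     172 
UX1      830   303   737     773 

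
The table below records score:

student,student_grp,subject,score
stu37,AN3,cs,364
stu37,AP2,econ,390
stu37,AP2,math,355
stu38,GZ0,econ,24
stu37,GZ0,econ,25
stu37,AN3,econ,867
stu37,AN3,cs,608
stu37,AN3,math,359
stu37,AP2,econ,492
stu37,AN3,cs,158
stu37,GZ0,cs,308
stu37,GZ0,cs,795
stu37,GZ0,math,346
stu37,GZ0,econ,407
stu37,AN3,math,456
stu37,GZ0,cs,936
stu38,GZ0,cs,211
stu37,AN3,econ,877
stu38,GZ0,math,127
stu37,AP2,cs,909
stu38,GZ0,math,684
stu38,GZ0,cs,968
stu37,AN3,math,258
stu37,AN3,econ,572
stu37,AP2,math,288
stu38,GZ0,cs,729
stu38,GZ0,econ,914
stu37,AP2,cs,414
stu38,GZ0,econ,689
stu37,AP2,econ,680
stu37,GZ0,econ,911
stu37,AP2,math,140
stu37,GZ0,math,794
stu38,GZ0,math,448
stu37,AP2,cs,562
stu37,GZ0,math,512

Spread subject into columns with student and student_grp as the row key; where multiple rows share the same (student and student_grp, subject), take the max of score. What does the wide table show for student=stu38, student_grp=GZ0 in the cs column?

Rows with student=stu38, student_grp=GZ0 and subject=cs: score values are 211, 968, 729.
max(211, 968, 729) = 968.

968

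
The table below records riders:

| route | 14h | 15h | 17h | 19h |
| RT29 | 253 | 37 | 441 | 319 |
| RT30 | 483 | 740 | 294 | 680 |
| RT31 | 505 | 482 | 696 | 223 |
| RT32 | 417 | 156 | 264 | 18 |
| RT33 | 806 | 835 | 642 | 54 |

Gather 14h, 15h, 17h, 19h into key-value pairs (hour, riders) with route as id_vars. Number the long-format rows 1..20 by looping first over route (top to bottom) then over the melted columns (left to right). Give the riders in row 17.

20 rows total (5 × 4). Row 17: index ⌊(17-1)/4⌋ = 4 into route → RT33; (17-1) mod 4 = 0 into the melted columns → 14h.
So row 17 is (RT33, 14h, 806); riders = 806.

806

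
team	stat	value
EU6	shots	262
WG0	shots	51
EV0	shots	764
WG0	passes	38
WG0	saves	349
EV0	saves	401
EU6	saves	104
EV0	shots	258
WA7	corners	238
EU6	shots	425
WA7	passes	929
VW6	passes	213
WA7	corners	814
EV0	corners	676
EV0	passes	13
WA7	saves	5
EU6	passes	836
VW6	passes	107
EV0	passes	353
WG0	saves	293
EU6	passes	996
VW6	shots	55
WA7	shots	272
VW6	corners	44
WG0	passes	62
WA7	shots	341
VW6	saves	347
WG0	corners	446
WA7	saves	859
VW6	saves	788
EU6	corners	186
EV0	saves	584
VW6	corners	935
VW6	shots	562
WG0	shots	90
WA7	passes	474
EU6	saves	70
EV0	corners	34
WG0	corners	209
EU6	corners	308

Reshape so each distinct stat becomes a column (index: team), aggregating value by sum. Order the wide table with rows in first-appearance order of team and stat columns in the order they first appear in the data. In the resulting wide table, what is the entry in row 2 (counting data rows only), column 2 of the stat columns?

With rows in first-appearance order of team, row 2 is team=WG0. stat columns in first-appearance order: shots, passes, saves, corners; column 2 is passes.
Long rows with team=WG0, stat=passes: 38 + 62 = 100.

100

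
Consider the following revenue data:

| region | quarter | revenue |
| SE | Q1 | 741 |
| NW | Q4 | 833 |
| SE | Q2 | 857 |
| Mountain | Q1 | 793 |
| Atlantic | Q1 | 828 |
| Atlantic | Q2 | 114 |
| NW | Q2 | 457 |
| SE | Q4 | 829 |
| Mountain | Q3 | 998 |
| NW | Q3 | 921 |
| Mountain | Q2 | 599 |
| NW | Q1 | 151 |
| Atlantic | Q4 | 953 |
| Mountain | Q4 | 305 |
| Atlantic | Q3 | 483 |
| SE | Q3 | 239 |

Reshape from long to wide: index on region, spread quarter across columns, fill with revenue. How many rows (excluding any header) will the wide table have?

4

4 distinct region values → 4 rows.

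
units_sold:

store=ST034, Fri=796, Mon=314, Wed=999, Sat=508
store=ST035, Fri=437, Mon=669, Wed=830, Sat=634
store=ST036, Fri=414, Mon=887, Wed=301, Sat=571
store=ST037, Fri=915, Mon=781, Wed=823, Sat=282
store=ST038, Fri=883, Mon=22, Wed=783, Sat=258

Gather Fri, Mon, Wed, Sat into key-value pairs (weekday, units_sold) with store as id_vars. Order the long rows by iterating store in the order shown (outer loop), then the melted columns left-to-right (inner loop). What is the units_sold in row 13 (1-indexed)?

915

20 rows total (5 × 4). Row 13: index ⌊(13-1)/4⌋ = 3 into store → ST037; (13-1) mod 4 = 0 into the melted columns → Fri.
So row 13 is (ST037, Fri, 915); units_sold = 915.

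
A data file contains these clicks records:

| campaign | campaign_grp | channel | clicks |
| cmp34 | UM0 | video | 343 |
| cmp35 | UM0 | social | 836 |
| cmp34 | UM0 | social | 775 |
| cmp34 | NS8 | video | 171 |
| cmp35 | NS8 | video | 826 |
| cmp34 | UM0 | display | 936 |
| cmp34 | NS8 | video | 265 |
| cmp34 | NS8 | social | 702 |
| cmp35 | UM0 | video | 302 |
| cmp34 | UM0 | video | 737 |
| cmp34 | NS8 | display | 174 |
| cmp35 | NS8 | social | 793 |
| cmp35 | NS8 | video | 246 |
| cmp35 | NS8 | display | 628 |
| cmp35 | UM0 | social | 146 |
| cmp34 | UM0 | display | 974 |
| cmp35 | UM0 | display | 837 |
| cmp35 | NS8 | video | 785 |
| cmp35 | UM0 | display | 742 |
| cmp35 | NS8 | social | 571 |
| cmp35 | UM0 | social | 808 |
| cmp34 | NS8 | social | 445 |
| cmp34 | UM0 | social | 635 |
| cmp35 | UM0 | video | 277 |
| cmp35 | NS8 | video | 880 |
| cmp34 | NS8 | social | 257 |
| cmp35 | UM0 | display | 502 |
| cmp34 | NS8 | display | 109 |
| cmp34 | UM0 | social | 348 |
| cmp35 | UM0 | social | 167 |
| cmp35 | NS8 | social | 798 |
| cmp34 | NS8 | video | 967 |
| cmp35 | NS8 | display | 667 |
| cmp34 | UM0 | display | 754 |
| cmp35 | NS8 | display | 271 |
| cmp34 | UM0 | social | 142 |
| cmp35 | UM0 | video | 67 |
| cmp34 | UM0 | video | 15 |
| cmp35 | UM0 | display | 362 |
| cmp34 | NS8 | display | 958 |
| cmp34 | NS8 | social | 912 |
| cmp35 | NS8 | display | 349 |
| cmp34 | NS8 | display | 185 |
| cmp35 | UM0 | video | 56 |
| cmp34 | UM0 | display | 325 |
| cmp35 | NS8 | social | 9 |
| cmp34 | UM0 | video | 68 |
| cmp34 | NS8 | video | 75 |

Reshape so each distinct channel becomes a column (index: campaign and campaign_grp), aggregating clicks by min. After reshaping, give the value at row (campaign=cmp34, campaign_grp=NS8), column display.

Rows with campaign=cmp34, campaign_grp=NS8 and channel=display: clicks values are 174, 109, 958, 185.
min(174, 109, 958, 185) = 109.

109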